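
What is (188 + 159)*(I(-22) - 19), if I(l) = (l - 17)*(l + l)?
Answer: 588859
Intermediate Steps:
I(l) = 2*l*(-17 + l) (I(l) = (-17 + l)*(2*l) = 2*l*(-17 + l))
(188 + 159)*(I(-22) - 19) = (188 + 159)*(2*(-22)*(-17 - 22) - 19) = 347*(2*(-22)*(-39) - 19) = 347*(1716 - 19) = 347*1697 = 588859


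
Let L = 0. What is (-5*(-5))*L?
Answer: 0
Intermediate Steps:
(-5*(-5))*L = -5*(-5)*0 = 25*0 = 0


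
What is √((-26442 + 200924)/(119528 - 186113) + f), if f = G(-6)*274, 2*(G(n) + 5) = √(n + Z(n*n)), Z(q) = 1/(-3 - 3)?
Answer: √(-24342392528880 + 404932016550*I*√222)/133170 ≈ 4.557 + 37.328*I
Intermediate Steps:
Z(q) = -⅙ (Z(q) = 1/(-6) = -⅙)
G(n) = -5 + √(-⅙ + n)/2 (G(n) = -5 + √(n - ⅙)/2 = -5 + √(-⅙ + n)/2)
f = -1370 + 137*I*√222/6 (f = (-5 + √(-6 + 36*(-6))/12)*274 = (-5 + √(-6 - 216)/12)*274 = (-5 + √(-222)/12)*274 = (-5 + (I*√222)/12)*274 = (-5 + I*√222/12)*274 = -1370 + 137*I*√222/6 ≈ -1370.0 + 340.21*I)
√((-26442 + 200924)/(119528 - 186113) + f) = √((-26442 + 200924)/(119528 - 186113) + (-1370 + 137*I*√222/6)) = √(174482/(-66585) + (-1370 + 137*I*√222/6)) = √(174482*(-1/66585) + (-1370 + 137*I*√222/6)) = √(-174482/66585 + (-1370 + 137*I*√222/6)) = √(-91395932/66585 + 137*I*√222/6)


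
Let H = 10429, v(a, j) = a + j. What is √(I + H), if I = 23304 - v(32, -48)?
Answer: √33749 ≈ 183.71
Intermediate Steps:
I = 23320 (I = 23304 - (32 - 48) = 23304 - 1*(-16) = 23304 + 16 = 23320)
√(I + H) = √(23320 + 10429) = √33749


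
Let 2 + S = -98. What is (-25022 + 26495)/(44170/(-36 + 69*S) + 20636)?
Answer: 5108364/71543563 ≈ 0.071402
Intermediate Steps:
S = -100 (S = -2 - 98 = -100)
(-25022 + 26495)/(44170/(-36 + 69*S) + 20636) = (-25022 + 26495)/(44170/(-36 + 69*(-100)) + 20636) = 1473/(44170/(-36 - 6900) + 20636) = 1473/(44170/(-6936) + 20636) = 1473/(44170*(-1/6936) + 20636) = 1473/(-22085/3468 + 20636) = 1473/(71543563/3468) = 1473*(3468/71543563) = 5108364/71543563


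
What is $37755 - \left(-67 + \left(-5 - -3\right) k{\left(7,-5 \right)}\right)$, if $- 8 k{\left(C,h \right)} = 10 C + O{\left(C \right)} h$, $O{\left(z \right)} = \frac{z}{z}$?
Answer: $\frac{151223}{4} \approx 37806.0$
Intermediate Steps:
$O{\left(z \right)} = 1$
$k{\left(C,h \right)} = - \frac{5 C}{4} - \frac{h}{8}$ ($k{\left(C,h \right)} = - \frac{10 C + 1 h}{8} = - \frac{10 C + h}{8} = - \frac{h + 10 C}{8} = - \frac{5 C}{4} - \frac{h}{8}$)
$37755 - \left(-67 + \left(-5 - -3\right) k{\left(7,-5 \right)}\right) = 37755 - \left(-67 + \left(-5 - -3\right) \left(\left(- \frac{5}{4}\right) 7 - - \frac{5}{8}\right)\right) = 37755 - \left(-67 + \left(-5 + 3\right) \left(- \frac{35}{4} + \frac{5}{8}\right)\right) = 37755 - \left(-67 - - \frac{65}{4}\right) = 37755 - \left(-67 + \frac{65}{4}\right) = 37755 - - \frac{203}{4} = 37755 + \frac{203}{4} = \frac{151223}{4}$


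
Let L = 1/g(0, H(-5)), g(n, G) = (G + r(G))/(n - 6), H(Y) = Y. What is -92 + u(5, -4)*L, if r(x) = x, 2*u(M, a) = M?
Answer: -181/2 ≈ -90.500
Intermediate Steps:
u(M, a) = M/2
g(n, G) = 2*G/(-6 + n) (g(n, G) = (G + G)/(n - 6) = (2*G)/(-6 + n) = 2*G/(-6 + n))
L = ⅗ (L = 1/(2*(-5)/(-6 + 0)) = 1/(2*(-5)/(-6)) = 1/(2*(-5)*(-⅙)) = 1/(5/3) = ⅗ ≈ 0.60000)
-92 + u(5, -4)*L = -92 + ((½)*5)*(⅗) = -92 + (5/2)*(⅗) = -92 + 3/2 = -181/2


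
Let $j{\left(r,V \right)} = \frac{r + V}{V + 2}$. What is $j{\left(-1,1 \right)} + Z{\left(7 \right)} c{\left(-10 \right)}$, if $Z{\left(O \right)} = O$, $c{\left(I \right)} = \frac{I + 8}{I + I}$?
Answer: $\frac{7}{10} \approx 0.7$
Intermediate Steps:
$j{\left(r,V \right)} = \frac{V + r}{2 + V}$
$c{\left(I \right)} = \frac{8 + I}{2 I}$
$j{\left(-1,1 \right)} + Z{\left(7 \right)} c{\left(-10 \right)} = \frac{1 - 1}{2 + 1} + 7 \frac{8 - 10}{2 \left(-10\right)} = \frac{1}{3} \cdot 0 + 7 \cdot \frac{1}{2} \left(- \frac{1}{10}\right) \left(-2\right) = \frac{1}{3} \cdot 0 + 7 \cdot \frac{1}{10} = 0 + \frac{7}{10} = \frac{7}{10}$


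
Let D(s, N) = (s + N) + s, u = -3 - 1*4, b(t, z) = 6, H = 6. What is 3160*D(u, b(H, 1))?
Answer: -25280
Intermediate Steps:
u = -7 (u = -3 - 4 = -7)
D(s, N) = N + 2*s (D(s, N) = (N + s) + s = N + 2*s)
3160*D(u, b(H, 1)) = 3160*(6 + 2*(-7)) = 3160*(6 - 14) = 3160*(-8) = -25280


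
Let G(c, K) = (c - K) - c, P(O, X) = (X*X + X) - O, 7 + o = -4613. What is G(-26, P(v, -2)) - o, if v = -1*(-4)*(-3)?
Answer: 4606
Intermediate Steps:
v = -12 (v = 4*(-3) = -12)
o = -4620 (o = -7 - 4613 = -4620)
P(O, X) = X + X**2 - O (P(O, X) = (X**2 + X) - O = (X + X**2) - O = X + X**2 - O)
G(c, K) = -K
G(-26, P(v, -2)) - o = -(-2 + (-2)**2 - 1*(-12)) - 1*(-4620) = -(-2 + 4 + 12) + 4620 = -1*14 + 4620 = -14 + 4620 = 4606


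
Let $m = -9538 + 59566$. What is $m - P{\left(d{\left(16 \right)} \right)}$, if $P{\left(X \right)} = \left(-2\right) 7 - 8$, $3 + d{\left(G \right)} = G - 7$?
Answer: $50050$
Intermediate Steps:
$d{\left(G \right)} = -10 + G$ ($d{\left(G \right)} = -3 + \left(G - 7\right) = -3 + \left(-7 + G\right) = -10 + G$)
$P{\left(X \right)} = -22$ ($P{\left(X \right)} = -14 - 8 = -22$)
$m = 50028$
$m - P{\left(d{\left(16 \right)} \right)} = 50028 - -22 = 50028 + 22 = 50050$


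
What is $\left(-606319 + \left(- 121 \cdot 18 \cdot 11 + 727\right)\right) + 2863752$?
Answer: $2234202$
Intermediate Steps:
$\left(-606319 + \left(- 121 \cdot 18 \cdot 11 + 727\right)\right) + 2863752 = \left(-606319 + \left(\left(-121\right) 198 + 727\right)\right) + 2863752 = \left(-606319 + \left(-23958 + 727\right)\right) + 2863752 = \left(-606319 - 23231\right) + 2863752 = -629550 + 2863752 = 2234202$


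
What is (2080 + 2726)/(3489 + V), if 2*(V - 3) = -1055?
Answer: 9612/5929 ≈ 1.6212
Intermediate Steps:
V = -1049/2 (V = 3 + (1/2)*(-1055) = 3 - 1055/2 = -1049/2 ≈ -524.50)
(2080 + 2726)/(3489 + V) = (2080 + 2726)/(3489 - 1049/2) = 4806/(5929/2) = 4806*(2/5929) = 9612/5929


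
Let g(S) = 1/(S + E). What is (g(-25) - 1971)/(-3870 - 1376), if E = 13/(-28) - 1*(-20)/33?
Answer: 45272823/120495374 ≈ 0.37572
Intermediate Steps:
E = 131/924 (E = 13*(-1/28) + 20*(1/33) = -13/28 + 20/33 = 131/924 ≈ 0.14177)
g(S) = 1/(131/924 + S) (g(S) = 1/(S + 131/924) = 1/(131/924 + S))
(g(-25) - 1971)/(-3870 - 1376) = (924/(131 + 924*(-25)) - 1971)/(-3870 - 1376) = (924/(131 - 23100) - 1971)/(-5246) = (924/(-22969) - 1971)*(-1/5246) = (924*(-1/22969) - 1971)*(-1/5246) = (-924/22969 - 1971)*(-1/5246) = -45272823/22969*(-1/5246) = 45272823/120495374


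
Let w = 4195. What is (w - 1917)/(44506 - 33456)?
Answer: 67/325 ≈ 0.20615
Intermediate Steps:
(w - 1917)/(44506 - 33456) = (4195 - 1917)/(44506 - 33456) = 2278/11050 = 2278*(1/11050) = 67/325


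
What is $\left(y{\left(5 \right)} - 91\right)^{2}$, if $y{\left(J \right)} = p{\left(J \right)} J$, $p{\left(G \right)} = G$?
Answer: $4356$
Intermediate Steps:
$y{\left(J \right)} = J^{2}$ ($y{\left(J \right)} = J J = J^{2}$)
$\left(y{\left(5 \right)} - 91\right)^{2} = \left(5^{2} - 91\right)^{2} = \left(25 - 91\right)^{2} = \left(-66\right)^{2} = 4356$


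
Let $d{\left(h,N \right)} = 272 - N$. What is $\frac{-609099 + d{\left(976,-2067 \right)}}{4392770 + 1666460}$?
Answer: $- \frac{60676}{605923} \approx -0.10014$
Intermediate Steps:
$\frac{-609099 + d{\left(976,-2067 \right)}}{4392770 + 1666460} = \frac{-609099 + \left(272 - -2067\right)}{4392770 + 1666460} = \frac{-609099 + \left(272 + 2067\right)}{6059230} = \left(-609099 + 2339\right) \frac{1}{6059230} = \left(-606760\right) \frac{1}{6059230} = - \frac{60676}{605923}$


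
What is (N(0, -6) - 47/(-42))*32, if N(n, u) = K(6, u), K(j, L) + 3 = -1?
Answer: -1936/21 ≈ -92.190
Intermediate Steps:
K(j, L) = -4 (K(j, L) = -3 - 1 = -4)
N(n, u) = -4
(N(0, -6) - 47/(-42))*32 = (-4 - 47/(-42))*32 = (-4 - 47*(-1/42))*32 = (-4 + 47/42)*32 = -121/42*32 = -1936/21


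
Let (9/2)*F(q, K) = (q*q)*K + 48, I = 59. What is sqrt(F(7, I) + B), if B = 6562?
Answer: 2*sqrt(16234)/3 ≈ 84.942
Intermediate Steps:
F(q, K) = 32/3 + 2*K*q**2/9 (F(q, K) = 2*((q*q)*K + 48)/9 = 2*(q**2*K + 48)/9 = 2*(K*q**2 + 48)/9 = 2*(48 + K*q**2)/9 = 32/3 + 2*K*q**2/9)
sqrt(F(7, I) + B) = sqrt((32/3 + (2/9)*59*7**2) + 6562) = sqrt((32/3 + (2/9)*59*49) + 6562) = sqrt((32/3 + 5782/9) + 6562) = sqrt(5878/9 + 6562) = sqrt(64936/9) = 2*sqrt(16234)/3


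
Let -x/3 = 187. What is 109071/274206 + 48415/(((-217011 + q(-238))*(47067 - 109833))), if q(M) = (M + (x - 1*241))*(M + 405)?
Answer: 222888706495018/560342504397753 ≈ 0.39777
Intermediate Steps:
x = -561 (x = -3*187 = -561)
q(M) = (-802 + M)*(405 + M) (q(M) = (M + (-561 - 1*241))*(M + 405) = (M + (-561 - 241))*(405 + M) = (M - 802)*(405 + M) = (-802 + M)*(405 + M))
109071/274206 + 48415/(((-217011 + q(-238))*(47067 - 109833))) = 109071/274206 + 48415/(((-217011 + (-324810 + (-238)**2 - 397*(-238)))*(47067 - 109833))) = 109071*(1/274206) + 48415/(((-217011 + (-324810 + 56644 + 94486))*(-62766))) = 36357/91402 + 48415/(((-217011 - 173680)*(-62766))) = 36357/91402 + 48415/((-390691*(-62766))) = 36357/91402 + 48415/24522111306 = 222888706495018/560342504397753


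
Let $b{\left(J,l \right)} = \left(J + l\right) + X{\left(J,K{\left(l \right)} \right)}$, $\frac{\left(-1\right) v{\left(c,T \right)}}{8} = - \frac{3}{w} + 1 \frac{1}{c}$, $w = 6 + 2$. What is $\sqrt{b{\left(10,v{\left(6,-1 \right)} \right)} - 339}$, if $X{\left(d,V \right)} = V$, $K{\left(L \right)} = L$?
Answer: $\frac{i \sqrt{2931}}{3} \approx 18.046 i$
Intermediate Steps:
$w = 8$
$v{\left(c,T \right)} = 3 - \frac{8}{c}$ ($v{\left(c,T \right)} = - 8 \left(- \frac{3}{8} + 1 \frac{1}{c}\right) = - 8 \left(\left(-3\right) \frac{1}{8} + \frac{1}{c}\right) = - 8 \left(- \frac{3}{8} + \frac{1}{c}\right) = 3 - \frac{8}{c}$)
$b{\left(J,l \right)} = J + 2 l$ ($b{\left(J,l \right)} = \left(J + l\right) + l = J + 2 l$)
$\sqrt{b{\left(10,v{\left(6,-1 \right)} \right)} - 339} = \sqrt{\left(10 + 2 \left(3 - \frac{8}{6}\right)\right) - 339} = \sqrt{\left(10 + 2 \left(3 - \frac{4}{3}\right)\right) - 339} = \sqrt{\left(10 + 2 \cdot \frac{5}{3}\right) - 339} = \sqrt{\left(10 + \frac{10}{3}\right) - 339} = \sqrt{\frac{40}{3} - 339} = \sqrt{- \frac{977}{3}} = \frac{i \sqrt{2931}}{3}$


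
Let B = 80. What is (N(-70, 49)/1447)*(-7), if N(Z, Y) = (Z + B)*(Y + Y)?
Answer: -6860/1447 ≈ -4.7408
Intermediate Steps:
N(Z, Y) = 2*Y*(80 + Z) (N(Z, Y) = (Z + 80)*(Y + Y) = (80 + Z)*(2*Y) = 2*Y*(80 + Z))
(N(-70, 49)/1447)*(-7) = ((2*49*(80 - 70))/1447)*(-7) = ((2*49*10)*(1/1447))*(-7) = (980*(1/1447))*(-7) = (980/1447)*(-7) = -6860/1447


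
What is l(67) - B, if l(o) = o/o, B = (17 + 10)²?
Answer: -728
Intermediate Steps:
B = 729 (B = 27² = 729)
l(o) = 1
l(67) - B = 1 - 1*729 = 1 - 729 = -728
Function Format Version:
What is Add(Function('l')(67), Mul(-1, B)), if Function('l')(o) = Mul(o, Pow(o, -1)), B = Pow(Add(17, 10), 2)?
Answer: -728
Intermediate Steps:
B = 729 (B = Pow(27, 2) = 729)
Function('l')(o) = 1
Add(Function('l')(67), Mul(-1, B)) = Add(1, Mul(-1, 729)) = Add(1, -729) = -728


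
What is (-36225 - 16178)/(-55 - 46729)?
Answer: 52403/46784 ≈ 1.1201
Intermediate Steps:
(-36225 - 16178)/(-55 - 46729) = -52403/(-46784) = -52403*(-1/46784) = 52403/46784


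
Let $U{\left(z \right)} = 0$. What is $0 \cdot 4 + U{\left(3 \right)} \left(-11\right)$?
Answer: $0$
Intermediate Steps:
$0 \cdot 4 + U{\left(3 \right)} \left(-11\right) = 0 \cdot 4 + 0 \left(-11\right) = 0 + 0 = 0$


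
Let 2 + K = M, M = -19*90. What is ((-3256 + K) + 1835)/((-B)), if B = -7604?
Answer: -3133/7604 ≈ -0.41202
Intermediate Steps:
M = -1710
K = -1712 (K = -2 - 1710 = -1712)
((-3256 + K) + 1835)/((-B)) = ((-3256 - 1712) + 1835)/((-1*(-7604))) = (-4968 + 1835)/7604 = -3133*1/7604 = -3133/7604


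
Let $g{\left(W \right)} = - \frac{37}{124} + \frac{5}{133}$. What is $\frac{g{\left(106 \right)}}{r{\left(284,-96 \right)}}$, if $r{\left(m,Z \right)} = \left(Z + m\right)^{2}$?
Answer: $- \frac{4301}{582893248} \approx -7.3787 \cdot 10^{-6}$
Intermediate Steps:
$g{\left(W \right)} = - \frac{4301}{16492}$ ($g{\left(W \right)} = \left(-37\right) \frac{1}{124} + 5 \cdot \frac{1}{133} = - \frac{37}{124} + \frac{5}{133} = - \frac{4301}{16492}$)
$\frac{g{\left(106 \right)}}{r{\left(284,-96 \right)}} = - \frac{4301}{16492 \left(-96 + 284\right)^{2}} = - \frac{4301}{16492 \cdot 188^{2}} = - \frac{4301}{16492 \cdot 35344} = \left(- \frac{4301}{16492}\right) \frac{1}{35344} = - \frac{4301}{582893248}$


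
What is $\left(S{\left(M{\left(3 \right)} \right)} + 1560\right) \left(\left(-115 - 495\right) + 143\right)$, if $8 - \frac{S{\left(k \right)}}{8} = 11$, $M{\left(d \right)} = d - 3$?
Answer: $-717312$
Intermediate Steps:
$M{\left(d \right)} = -3 + d$ ($M{\left(d \right)} = d - 3 = -3 + d$)
$S{\left(k \right)} = -24$ ($S{\left(k \right)} = 64 - 88 = -24$)
$\left(S{\left(M{\left(3 \right)} \right)} + 1560\right) \left(\left(-115 - 495\right) + 143\right) = \left(-24 + 1560\right) \left(\left(-115 - 495\right) + 143\right) = 1536 \left(-610 + 143\right) = 1536 \left(-467\right) = -717312$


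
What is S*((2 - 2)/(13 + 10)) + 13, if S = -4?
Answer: 13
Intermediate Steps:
S*((2 - 2)/(13 + 10)) + 13 = -4*(2 - 2)/(13 + 10) + 13 = -0/23 + 13 = -4*0 + 13 = 0 + 13 = 13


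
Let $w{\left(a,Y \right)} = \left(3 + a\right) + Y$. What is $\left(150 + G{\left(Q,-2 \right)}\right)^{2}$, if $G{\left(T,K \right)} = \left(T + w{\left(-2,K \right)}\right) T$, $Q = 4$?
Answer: $26244$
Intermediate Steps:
$w{\left(a,Y \right)} = 3 + Y + a$
$G{\left(T,K \right)} = T \left(1 + K + T\right)$ ($G{\left(T,K \right)} = \left(T + \left(3 + K - 2\right)\right) T = \left(T + \left(1 + K\right)\right) T = \left(1 + K + T\right) T = T \left(1 + K + T\right)$)
$\left(150 + G{\left(Q,-2 \right)}\right)^{2} = \left(150 + 4 \left(1 - 2 + 4\right)\right)^{2} = \left(150 + 4 \cdot 3\right)^{2} = \left(150 + 12\right)^{2} = 162^{2} = 26244$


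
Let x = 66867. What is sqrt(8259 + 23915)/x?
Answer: sqrt(32174)/66867 ≈ 0.0026825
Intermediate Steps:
sqrt(8259 + 23915)/x = sqrt(8259 + 23915)/66867 = sqrt(32174)*(1/66867) = sqrt(32174)/66867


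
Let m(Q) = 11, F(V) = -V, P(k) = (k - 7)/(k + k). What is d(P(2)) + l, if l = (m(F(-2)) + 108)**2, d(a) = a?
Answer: 56639/4 ≈ 14160.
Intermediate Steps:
P(k) = (-7 + k)/(2*k) (P(k) = (-7 + k)/((2*k)) = (-7 + k)*(1/(2*k)) = (-7 + k)/(2*k))
l = 14161 (l = (11 + 108)**2 = 119**2 = 14161)
d(P(2)) + l = (1/2)*(-7 + 2)/2 + 14161 = (1/2)*(1/2)*(-5) + 14161 = -5/4 + 14161 = 56639/4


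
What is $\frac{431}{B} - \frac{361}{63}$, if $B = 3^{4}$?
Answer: $- \frac{232}{567} \approx -0.40917$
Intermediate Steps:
$B = 81$
$\frac{431}{B} - \frac{361}{63} = \frac{431}{81} - \frac{361}{63} = - \frac{232}{567}$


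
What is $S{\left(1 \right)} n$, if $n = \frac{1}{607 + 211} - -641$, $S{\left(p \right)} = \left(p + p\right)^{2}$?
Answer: $\frac{1048678}{409} \approx 2564.0$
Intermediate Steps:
$S{\left(p \right)} = 4 p^{2}$ ($S{\left(p \right)} = \left(2 p\right)^{2} = 4 p^{2}$)
$n = \frac{524339}{818}$ ($n = \frac{1}{818} + 641 = \frac{524339}{818} \approx 641.0$)
$S{\left(1 \right)} n = 4 \cdot 1^{2} \cdot \frac{524339}{818} = 4 \cdot 1 \cdot \frac{524339}{818} = 4 \cdot \frac{524339}{818} = \frac{1048678}{409}$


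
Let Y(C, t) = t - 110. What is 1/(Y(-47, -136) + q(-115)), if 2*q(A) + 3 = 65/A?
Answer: -23/5699 ≈ -0.0040358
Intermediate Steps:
Y(C, t) = -110 + t
q(A) = -3/2 + 65/(2*A) (q(A) = -3/2 + (65/A)/2 = -3/2 + 65/(2*A))
1/(Y(-47, -136) + q(-115)) = 1/((-110 - 136) + (½)*(65 - 3*(-115))/(-115)) = 1/(-246 + (½)*(-1/115)*(65 + 345)) = 1/(-246 + (½)*(-1/115)*410) = 1/(-246 - 41/23) = 1/(-5699/23) = -23/5699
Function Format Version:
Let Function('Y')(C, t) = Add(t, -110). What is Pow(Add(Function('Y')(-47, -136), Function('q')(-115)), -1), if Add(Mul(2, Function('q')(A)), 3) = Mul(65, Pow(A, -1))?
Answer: Rational(-23, 5699) ≈ -0.0040358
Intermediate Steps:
Function('Y')(C, t) = Add(-110, t)
Function('q')(A) = Add(Rational(-3, 2), Mul(Rational(65, 2), Pow(A, -1))) (Function('q')(A) = Add(Rational(-3, 2), Mul(Rational(1, 2), Mul(65, Pow(A, -1)))) = Add(Rational(-3, 2), Mul(Rational(65, 2), Pow(A, -1))))
Pow(Add(Function('Y')(-47, -136), Function('q')(-115)), -1) = Pow(Add(Add(-110, -136), Mul(Rational(1, 2), Pow(-115, -1), Add(65, Mul(-3, -115)))), -1) = Pow(Add(-246, Mul(Rational(1, 2), Rational(-1, 115), Add(65, 345))), -1) = Pow(Add(-246, Mul(Rational(1, 2), Rational(-1, 115), 410)), -1) = Pow(Add(-246, Rational(-41, 23)), -1) = Pow(Rational(-5699, 23), -1) = Rational(-23, 5699)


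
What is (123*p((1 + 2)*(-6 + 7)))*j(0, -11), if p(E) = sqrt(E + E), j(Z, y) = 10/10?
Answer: 123*sqrt(6) ≈ 301.29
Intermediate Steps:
j(Z, y) = 1 (j(Z, y) = 10*(1/10) = 1)
p(E) = sqrt(2)*sqrt(E) (p(E) = sqrt(2*E) = sqrt(2)*sqrt(E))
(123*p((1 + 2)*(-6 + 7)))*j(0, -11) = (123*(sqrt(2)*sqrt((1 + 2)*(-6 + 7))))*1 = (123*(sqrt(2)*sqrt(3*1)))*1 = (123*(sqrt(2)*sqrt(3)))*1 = (123*sqrt(6))*1 = 123*sqrt(6)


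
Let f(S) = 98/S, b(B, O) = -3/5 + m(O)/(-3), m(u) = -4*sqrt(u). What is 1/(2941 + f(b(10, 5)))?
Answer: 5657009/16674011999 - 29400*sqrt(5)/16674011999 ≈ 0.00033533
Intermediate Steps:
b(B, O) = -3/5 + 4*sqrt(O)/3 (b(B, O) = -3/5 - 4*sqrt(O)/(-3) = -3*1/5 - 4*sqrt(O)*(-1/3) = -3/5 + 4*sqrt(O)/3)
1/(2941 + f(b(10, 5))) = 1/(2941 + 98/(-3/5 + 4*sqrt(5)/3))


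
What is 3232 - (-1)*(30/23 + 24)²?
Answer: 2048452/529 ≈ 3872.3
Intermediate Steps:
3232 - (-1)*(30/23 + 24)² = 3232 - (-1)*(582/23)² = 3232 - (-1)*338724/529 = 3232 - 1*(-338724/529) = 3232 + 338724/529 = 2048452/529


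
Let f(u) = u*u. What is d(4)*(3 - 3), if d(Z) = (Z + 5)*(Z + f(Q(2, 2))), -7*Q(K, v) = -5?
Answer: 0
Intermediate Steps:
Q(K, v) = 5/7 (Q(K, v) = -1/7*(-5) = 5/7)
f(u) = u**2
d(Z) = (5 + Z)*(25/49 + Z) (d(Z) = (Z + 5)*(Z + (5/7)**2) = (5 + Z)*(Z + 25/49) = (5 + Z)*(25/49 + Z))
d(4)*(3 - 3) = (125/49 + 4**2 + (270/49)*4)*(3 - 3) = (125/49 + 16 + 1080/49)*0 = (1989/49)*0 = 0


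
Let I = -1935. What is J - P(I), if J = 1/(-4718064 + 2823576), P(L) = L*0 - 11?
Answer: 20839367/1894488 ≈ 11.000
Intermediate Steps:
P(L) = -11 (P(L) = 0 - 11 = -11)
J = -1/1894488 (J = 1/(-1894488) = -1/1894488 ≈ -5.2785e-7)
J - P(I) = -1/1894488 - 1*(-11) = -1/1894488 + 11 = 20839367/1894488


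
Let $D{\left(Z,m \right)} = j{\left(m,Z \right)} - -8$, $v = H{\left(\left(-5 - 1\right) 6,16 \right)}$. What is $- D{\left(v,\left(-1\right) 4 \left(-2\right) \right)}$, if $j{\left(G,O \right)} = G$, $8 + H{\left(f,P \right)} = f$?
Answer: $-16$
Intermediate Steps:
$H{\left(f,P \right)} = -8 + f$
$v = -44$ ($v = -8 + \left(-5 - 1\right) 6 = -8 - 36 = -44$)
$D{\left(Z,m \right)} = 8 + m$ ($D{\left(Z,m \right)} = m - -8 = m + 8 = 8 + m$)
$- D{\left(v,\left(-1\right) 4 \left(-2\right) \right)} = - (8 + \left(-1\right) 4 \left(-2\right)) = - (8 - -8) = - (8 + 8) = \left(-1\right) 16 = -16$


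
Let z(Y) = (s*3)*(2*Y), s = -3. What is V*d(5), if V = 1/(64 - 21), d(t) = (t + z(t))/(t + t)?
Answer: -17/86 ≈ -0.19767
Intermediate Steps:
z(Y) = -18*Y (z(Y) = (-3*3)*(2*Y) = -18*Y)
d(t) = -17/2 (d(t) = (t - 18*t)/(t + t) = (-17*t)/((2*t)) = (-17*t)*(1/(2*t)) = -17/2)
V = 1/43 ≈ 0.023256
V*d(5) = (1/43)*(-17/2) = -17/86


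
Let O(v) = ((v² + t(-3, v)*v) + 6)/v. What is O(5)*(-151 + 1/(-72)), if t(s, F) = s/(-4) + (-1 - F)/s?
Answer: -1946267/1440 ≈ -1351.6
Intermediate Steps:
t(s, F) = -s/4 + (-1 - F)/s (t(s, F) = s*(-¼) + (-1 - F)/s = -s/4 + (-1 - F)/s)
O(v) = (6 + v² + v*(13/12 + v/3))/v (O(v) = ((v² + ((-1 - v - ¼*(-3)²)/(-3))*v) + 6)/v = ((v² + (-(-1 - v - ¼*9)/3)*v) + 6)/v = ((v² + (-(-1 - v - 9/4)/3)*v) + 6)/v = ((v² + (-(-13/4 - v)/3)*v) + 6)/v = ((v² + (13/12 + v/3)*v) + 6)/v = ((v² + v*(13/12 + v/3)) + 6)/v = (6 + v² + v*(13/12 + v/3))/v)
O(5)*(-151 + 1/(-72)) = ((1/12)*(72 + 5*(13 + 16*5))/5)*(-151 + 1/(-72)) = ((1/12)*(⅕)*(72 + 5*(13 + 80)))*(-151 - 1/72) = ((1/12)*(⅕)*(72 + 5*93))*(-10873/72) = ((1/12)*(⅕)*(72 + 465))*(-10873/72) = ((1/12)*(⅕)*537)*(-10873/72) = (179/20)*(-10873/72) = -1946267/1440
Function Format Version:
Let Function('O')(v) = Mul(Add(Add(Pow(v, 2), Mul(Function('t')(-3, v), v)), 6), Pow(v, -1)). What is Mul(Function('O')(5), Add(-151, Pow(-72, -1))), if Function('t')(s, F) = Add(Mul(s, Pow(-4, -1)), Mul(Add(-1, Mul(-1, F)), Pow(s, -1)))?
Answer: Rational(-1946267, 1440) ≈ -1351.6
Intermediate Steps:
Function('t')(s, F) = Add(Mul(Rational(-1, 4), s), Mul(Pow(s, -1), Add(-1, Mul(-1, F)))) (Function('t')(s, F) = Add(Mul(s, Rational(-1, 4)), Mul(Pow(s, -1), Add(-1, Mul(-1, F)))) = Add(Mul(Rational(-1, 4), s), Mul(Pow(s, -1), Add(-1, Mul(-1, F)))))
Function('O')(v) = Mul(Pow(v, -1), Add(6, Pow(v, 2), Mul(v, Add(Rational(13, 12), Mul(Rational(1, 3), v))))) (Function('O')(v) = Mul(Add(Add(Pow(v, 2), Mul(Mul(Pow(-3, -1), Add(-1, Mul(-1, v), Mul(Rational(-1, 4), Pow(-3, 2)))), v)), 6), Pow(v, -1)) = Mul(Add(Add(Pow(v, 2), Mul(Mul(Rational(-1, 3), Add(-1, Mul(-1, v), Mul(Rational(-1, 4), 9))), v)), 6), Pow(v, -1)) = Mul(Add(Add(Pow(v, 2), Mul(Mul(Rational(-1, 3), Add(-1, Mul(-1, v), Rational(-9, 4))), v)), 6), Pow(v, -1)) = Mul(Add(Add(Pow(v, 2), Mul(Mul(Rational(-1, 3), Add(Rational(-13, 4), Mul(-1, v))), v)), 6), Pow(v, -1)) = Mul(Add(Add(Pow(v, 2), Mul(Add(Rational(13, 12), Mul(Rational(1, 3), v)), v)), 6), Pow(v, -1)) = Mul(Add(Add(Pow(v, 2), Mul(v, Add(Rational(13, 12), Mul(Rational(1, 3), v)))), 6), Pow(v, -1)) = Mul(Add(6, Pow(v, 2), Mul(v, Add(Rational(13, 12), Mul(Rational(1, 3), v)))), Pow(v, -1)) = Mul(Pow(v, -1), Add(6, Pow(v, 2), Mul(v, Add(Rational(13, 12), Mul(Rational(1, 3), v))))))
Mul(Function('O')(5), Add(-151, Pow(-72, -1))) = Mul(Mul(Rational(1, 12), Pow(5, -1), Add(72, Mul(5, Add(13, Mul(16, 5))))), Add(-151, Pow(-72, -1))) = Mul(Mul(Rational(1, 12), Rational(1, 5), Add(72, Mul(5, Add(13, 80)))), Add(-151, Rational(-1, 72))) = Mul(Mul(Rational(1, 12), Rational(1, 5), Add(72, Mul(5, 93))), Rational(-10873, 72)) = Mul(Mul(Rational(1, 12), Rational(1, 5), Add(72, 465)), Rational(-10873, 72)) = Mul(Mul(Rational(1, 12), Rational(1, 5), 537), Rational(-10873, 72)) = Mul(Rational(179, 20), Rational(-10873, 72)) = Rational(-1946267, 1440)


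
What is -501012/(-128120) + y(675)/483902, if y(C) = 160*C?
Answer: 32034708603/7749690530 ≈ 4.1337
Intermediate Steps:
-501012/(-128120) + y(675)/483902 = -501012/(-128120) + (160*675)/483902 = -501012*(-1/128120) + 108000*(1/483902) = 125253/32030 + 54000/241951 = 32034708603/7749690530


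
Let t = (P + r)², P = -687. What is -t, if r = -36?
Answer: -522729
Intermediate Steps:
t = 522729 (t = (-687 - 36)² = (-723)² = 522729)
-t = -1*522729 = -522729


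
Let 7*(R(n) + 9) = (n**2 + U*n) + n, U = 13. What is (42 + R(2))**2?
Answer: 69169/49 ≈ 1411.6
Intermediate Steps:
R(n) = -9 + 2*n + n**2/7 (R(n) = -9 + ((n**2 + 13*n) + n)/7 = -9 + (n**2 + 14*n)/7 = -9 + (2*n + n**2/7) = -9 + 2*n + n**2/7)
(42 + R(2))**2 = (42 + (-9 + 2*2 + (1/7)*2**2))**2 = (42 + (-9 + 4 + (1/7)*4))**2 = (42 + (-9 + 4 + 4/7))**2 = (42 - 31/7)**2 = (263/7)**2 = 69169/49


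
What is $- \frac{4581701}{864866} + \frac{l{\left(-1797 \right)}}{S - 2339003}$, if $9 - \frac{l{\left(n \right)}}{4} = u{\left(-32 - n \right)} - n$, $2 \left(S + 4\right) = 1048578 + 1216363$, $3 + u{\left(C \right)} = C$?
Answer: $- \frac{11031416782773}{2086984793218} \approx -5.2858$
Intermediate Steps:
$u{\left(C \right)} = -3 + C$
$S = \frac{2264933}{2}$ ($S = -4 + \frac{1048578 + 1216363}{2} = -4 + \frac{1}{2} \cdot 2264941 = -4 + \frac{2264941}{2} = \frac{2264933}{2} \approx 1.1325 \cdot 10^{6}$)
$l{\left(n \right)} = 176 + 8 n$ ($l{\left(n \right)} = 36 - 4 \left(\left(-3 - \left(32 + n\right)\right) - n\right) = 36 - 4 \left(\left(-35 - n\right) - n\right) = 36 - 4 \left(-35 - 2 n\right) = 36 + \left(140 + 8 n\right) = 176 + 8 n$)
$- \frac{4581701}{864866} + \frac{l{\left(-1797 \right)}}{S - 2339003} = - \frac{4581701}{864866} + \frac{176 + 8 \left(-1797\right)}{\frac{2264933}{2} - 2339003} = \left(-4581701\right) \frac{1}{864866} + \frac{176 - 14376}{\frac{2264933}{2} - 2339003} = - \frac{4581701}{864866} - \frac{14200}{- \frac{2413073}{2}} = - \frac{4581701}{864866} - - \frac{28400}{2413073} = - \frac{4581701}{864866} + \frac{28400}{2413073} = - \frac{11031416782773}{2086984793218}$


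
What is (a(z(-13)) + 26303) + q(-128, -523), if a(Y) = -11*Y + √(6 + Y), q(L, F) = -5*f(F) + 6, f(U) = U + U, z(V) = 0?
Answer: 31539 + √6 ≈ 31541.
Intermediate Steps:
f(U) = 2*U
q(L, F) = 6 - 10*F (q(L, F) = -10*F + 6 = 6 - 10*F)
a(Y) = √(6 + Y) - 11*Y
(a(z(-13)) + 26303) + q(-128, -523) = ((√(6 + 0) - 11*0) + 26303) + (6 - 10*(-523)) = ((√6 + 0) + 26303) + (6 + 5230) = (√6 + 26303) + 5236 = (26303 + √6) + 5236 = 31539 + √6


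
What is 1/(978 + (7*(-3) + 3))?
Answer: 1/960 ≈ 0.0010417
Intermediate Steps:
1/(978 + (7*(-3) + 3)) = 1/(978 + (-21 + 3)) = 1/(978 - 18) = 1/960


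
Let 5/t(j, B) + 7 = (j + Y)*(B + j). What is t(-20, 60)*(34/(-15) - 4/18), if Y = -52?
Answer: 112/25983 ≈ 0.0043105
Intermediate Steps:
t(j, B) = 5/(-7 + (-52 + j)*(B + j)) (t(j, B) = 5/(-7 + (j - 52)*(B + j)) = 5/(-7 + (-52 + j)*(B + j)))
t(-20, 60)*(34/(-15) - 4/18) = (5/(-7 + (-20)² - 52*60 - 52*(-20) + 60*(-20)))*(34/(-15) - 4/18) = (5/(-7 + 400 - 3120 + 1040 - 1200))*(34*(-1/15) - 4*1/18) = (5/(-2887))*(-34/15 - 2/9) = (5*(-1/2887))*(-112/45) = -5/2887*(-112/45) = 112/25983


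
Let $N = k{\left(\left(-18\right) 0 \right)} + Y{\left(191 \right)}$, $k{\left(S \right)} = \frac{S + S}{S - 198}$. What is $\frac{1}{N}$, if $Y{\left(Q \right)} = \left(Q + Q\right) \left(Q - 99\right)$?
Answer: $\frac{1}{35144} \approx 2.8454 \cdot 10^{-5}$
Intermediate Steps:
$Y{\left(Q \right)} = 2 Q \left(-99 + Q\right)$
$k{\left(S \right)} = \frac{2 S}{-198 + S}$
$N = 35144$ ($N = \frac{2 \left(\left(-18\right) 0\right)}{-198 - 0} + 2 \cdot 191 \left(-99 + 191\right) = 2 \cdot 0 \frac{1}{-198 + 0} + 2 \cdot 191 \cdot 92 = 2 \cdot 0 \frac{1}{-198} + 35144 = 2 \cdot 0 \left(- \frac{1}{198}\right) + 35144 = 0 + 35144 = 35144$)
$\frac{1}{N} = \frac{1}{35144}$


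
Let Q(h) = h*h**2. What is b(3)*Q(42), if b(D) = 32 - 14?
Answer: 1333584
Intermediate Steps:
b(D) = 18
Q(h) = h**3
b(3)*Q(42) = 18*42**3 = 18*74088 = 1333584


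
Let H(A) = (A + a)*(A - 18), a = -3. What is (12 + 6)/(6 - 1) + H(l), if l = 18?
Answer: 18/5 ≈ 3.6000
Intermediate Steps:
H(A) = (-18 + A)*(-3 + A) (H(A) = (A - 3)*(A - 18) = (-3 + A)*(-18 + A) = (-18 + A)*(-3 + A))
(12 + 6)/(6 - 1) + H(l) = (12 + 6)/(6 - 1) + (54 + 18² - 21*18) = 18/5 + (54 + 324 - 378) = (⅕)*18 + 0 = 18/5 + 0 = 18/5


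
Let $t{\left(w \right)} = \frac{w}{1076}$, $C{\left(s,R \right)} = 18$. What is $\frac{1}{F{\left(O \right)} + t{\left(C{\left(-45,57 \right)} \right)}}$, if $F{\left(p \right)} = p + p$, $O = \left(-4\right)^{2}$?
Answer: $\frac{538}{17225} \approx 0.031234$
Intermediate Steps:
$O = 16$
$F{\left(p \right)} = 2 p$
$t{\left(w \right)} = \frac{w}{1076}$ ($t{\left(w \right)} = w \frac{1}{1076} = \frac{w}{1076}$)
$\frac{1}{F{\left(O \right)} + t{\left(C{\left(-45,57 \right)} \right)}} = \frac{1}{2 \cdot 16 + \frac{1}{1076} \cdot 18} = \frac{1}{32 + \frac{9}{538}} = \frac{1}{\frac{17225}{538}} = \frac{538}{17225}$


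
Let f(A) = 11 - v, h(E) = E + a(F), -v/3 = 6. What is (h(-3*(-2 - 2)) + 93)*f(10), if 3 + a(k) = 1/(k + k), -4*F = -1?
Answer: 3016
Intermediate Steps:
v = -18 (v = -3*6 = -18)
F = ¼ (F = -¼*(-1) = ¼ ≈ 0.25000)
a(k) = -3 + 1/(2*k) (a(k) = -3 + 1/(k + k) = -3 + 1/(2*k))
h(E) = -1 + E (h(E) = E + (-3 + 1/(2*(¼))) = E + (-3 + (½)*4) = E + (-3 + 2) = E - 1 = -1 + E)
f(A) = 29 (f(A) = 11 - 1*(-18) = 11 + 18 = 29)
(h(-3*(-2 - 2)) + 93)*f(10) = ((-1 - 3*(-2 - 2)) + 93)*29 = ((-1 - 3*(-4)) + 93)*29 = ((-1 + 12) + 93)*29 = (11 + 93)*29 = 104*29 = 3016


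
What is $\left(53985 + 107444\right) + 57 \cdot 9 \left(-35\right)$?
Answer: $143474$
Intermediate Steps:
$\left(53985 + 107444\right) + 57 \cdot 9 \left(-35\right) = 161429 + 513 \left(-35\right) = 161429 - 17955 = 143474$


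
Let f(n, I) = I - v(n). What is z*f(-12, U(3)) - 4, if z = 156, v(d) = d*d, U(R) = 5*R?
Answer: -20128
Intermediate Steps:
v(d) = d²
f(n, I) = I - n²
z*f(-12, U(3)) - 4 = 156*(5*3 - 1*(-12)²) - 4 = 156*(15 - 1*144) - 4 = 156*(15 - 144) - 4 = 156*(-129) - 4 = -20124 - 4 = -20128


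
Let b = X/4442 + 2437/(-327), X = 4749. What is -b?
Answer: 9272231/1452534 ≈ 6.3835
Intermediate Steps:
b = -9272231/1452534 (b = 4749/4442 + 2437/(-327) = 4749*(1/4442) + 2437*(-1/327) = 4749/4442 - 2437/327 = -9272231/1452534 ≈ -6.3835)
-b = -1*(-9272231/1452534) = 9272231/1452534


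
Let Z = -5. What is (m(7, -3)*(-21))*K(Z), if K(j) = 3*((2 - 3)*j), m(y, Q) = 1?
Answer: -315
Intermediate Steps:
K(j) = -3*j (K(j) = 3*(-j) = -3*j)
(m(7, -3)*(-21))*K(Z) = (1*(-21))*(-3*(-5)) = -21*15 = -315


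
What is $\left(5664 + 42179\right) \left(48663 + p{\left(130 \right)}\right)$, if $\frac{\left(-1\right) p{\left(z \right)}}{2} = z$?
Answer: $2315744729$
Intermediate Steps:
$p{\left(z \right)} = - 2 z$
$\left(5664 + 42179\right) \left(48663 + p{\left(130 \right)}\right) = \left(5664 + 42179\right) \left(48663 - 260\right) = 47843 \left(48663 - 260\right) = 47843 \cdot 48403 = 2315744729$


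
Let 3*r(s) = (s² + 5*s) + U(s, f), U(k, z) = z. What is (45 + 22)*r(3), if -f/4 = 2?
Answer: 1072/3 ≈ 357.33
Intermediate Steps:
f = -8 (f = -4*2 = -8)
r(s) = -8/3 + s²/3 + 5*s/3 (r(s) = ((s² + 5*s) - 8)/3 = (-8 + s² + 5*s)/3 = -8/3 + s²/3 + 5*s/3)
(45 + 22)*r(3) = (45 + 22)*(-8/3 + (⅓)*3² + (5/3)*3) = 67*(-8/3 + (⅓)*9 + 5) = 67*(-8/3 + 3 + 5) = 67*(16/3) = 1072/3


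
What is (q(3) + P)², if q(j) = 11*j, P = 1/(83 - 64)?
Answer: 394384/361 ≈ 1092.5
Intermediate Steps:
P = 1/19 ≈ 0.052632
(q(3) + P)² = (11*3 + 1/19)² = (33 + 1/19)² = (628/19)² = 394384/361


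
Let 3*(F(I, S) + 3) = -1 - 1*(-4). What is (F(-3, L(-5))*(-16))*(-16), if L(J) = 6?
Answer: -512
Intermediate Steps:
F(I, S) = -2 (F(I, S) = -3 + (-1 - 1*(-4))/3 = -3 + (-1 + 4)/3 = -3 + (1/3)*3 = -3 + 1 = -2)
(F(-3, L(-5))*(-16))*(-16) = -2*(-16)*(-16) = 32*(-16) = -512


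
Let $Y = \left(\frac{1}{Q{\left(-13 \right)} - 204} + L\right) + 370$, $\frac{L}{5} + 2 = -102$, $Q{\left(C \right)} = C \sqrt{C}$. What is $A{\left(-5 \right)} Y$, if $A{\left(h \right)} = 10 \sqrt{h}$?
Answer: $\frac{10 \left(- 30601 \sqrt{5} - 1950 i \sqrt{65}\right)}{- 204 i + 13 \sqrt{13}} \approx -0.023922 - 3354.2 i$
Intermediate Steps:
$Q{\left(C \right)} = C^{\frac{3}{2}}$
$L = -520$ ($L = -10 + 5 \left(-102\right) = -10 - 510 = -520$)
$Y = -150 + \frac{1}{-204 - 13 i \sqrt{13}}$ ($Y = \left(\frac{1}{\left(-13\right)^{\frac{3}{2}} - 204} - 520\right) + 370 = \left(\frac{1}{- 13 i \sqrt{13} - 204} - 520\right) + 370 = \left(\frac{1}{-204 - 13 i \sqrt{13}} - 520\right) + 370 = \left(-520 + \frac{1}{-204 - 13 i \sqrt{13}}\right) + 370 = -150 + \frac{1}{-204 - 13 i \sqrt{13}} \approx -150.0 + 0.0010698 i$)
$A{\left(-5 \right)} Y = 10 \sqrt{-5} \frac{- 1950 \sqrt{13} + 30601 i}{- 204 i + 13 \sqrt{13}} = 10 i \sqrt{5} \frac{- 1950 \sqrt{13} + 30601 i}{- 204 i + 13 \sqrt{13}} = \frac{10 i \sqrt{5} \left(- 1950 \sqrt{13} + 30601 i\right)}{- 204 i + 13 \sqrt{13}}$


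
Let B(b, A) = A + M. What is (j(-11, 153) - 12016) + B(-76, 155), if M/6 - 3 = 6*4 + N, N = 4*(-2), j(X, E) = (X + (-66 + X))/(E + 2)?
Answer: -1820873/155 ≈ -11748.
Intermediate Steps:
j(X, E) = (-66 + 2*X)/(2 + E)
N = -8
M = 114 (M = 18 + 6*(6*4 - 8) = 18 + 6*(24 - 8) = 18 + 6*16 = 18 + 96 = 114)
B(b, A) = 114 + A (B(b, A) = A + 114 = 114 + A)
(j(-11, 153) - 12016) + B(-76, 155) = (2*(-33 - 11)/(2 + 153) - 12016) + (114 + 155) = (2*(-44)/155 - 12016) + 269 = (2*(1/155)*(-44) - 12016) + 269 = (-88/155 - 12016) + 269 = -1862568/155 + 269 = -1820873/155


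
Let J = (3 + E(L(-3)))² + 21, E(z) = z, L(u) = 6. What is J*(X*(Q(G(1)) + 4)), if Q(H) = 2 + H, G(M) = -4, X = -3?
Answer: -612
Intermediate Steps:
J = 102 (J = (3 + 6)² + 21 = 9² + 21 = 81 + 21 = 102)
J*(X*(Q(G(1)) + 4)) = 102*(-3*((2 - 4) + 4)) = 102*(-3*(-2 + 4)) = 102*(-3*2) = 102*(-6) = -612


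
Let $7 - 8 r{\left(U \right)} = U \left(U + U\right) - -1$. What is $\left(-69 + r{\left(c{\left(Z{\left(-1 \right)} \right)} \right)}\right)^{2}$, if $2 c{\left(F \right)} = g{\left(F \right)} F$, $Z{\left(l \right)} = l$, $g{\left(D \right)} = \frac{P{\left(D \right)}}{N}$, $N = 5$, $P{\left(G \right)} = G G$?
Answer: $\frac{745344601}{160000} \approx 4658.4$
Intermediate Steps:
$P{\left(G \right)} = G^{2}$
$g{\left(D \right)} = \frac{D^{2}}{5}$
$c{\left(F \right)} = \frac{F^{3}}{10}$ ($c{\left(F \right)} = \frac{\frac{F^{2}}{5} F}{2} = \frac{\frac{1}{5} F^{3}}{2} = \frac{F^{3}}{10}$)
$r{\left(U \right)} = \frac{3}{4} - \frac{U^{2}}{4}$ ($r{\left(U \right)} = \frac{7}{8} - \frac{U \left(U + U\right) - -1}{8} = \frac{7}{8} - \frac{U 2 U + 1}{8} = \frac{7}{8} - \frac{2 U^{2} + 1}{8} = \frac{7}{8} - \frac{1 + 2 U^{2}}{8} = \frac{7}{8} - \left(\frac{1}{8} + \frac{U^{2}}{4}\right) = \frac{3}{4} - \frac{U^{2}}{4}$)
$\left(-69 + r{\left(c{\left(Z{\left(-1 \right)} \right)} \right)}\right)^{2} = \left(-69 + \left(\frac{3}{4} - \frac{\left(\frac{\left(-1\right)^{3}}{10}\right)^{2}}{4}\right)\right)^{2} = \left(-69 + \left(\frac{3}{4} - \frac{\left(\frac{1}{10} \left(-1\right)\right)^{2}}{4}\right)\right)^{2} = \left(-69 + \left(\frac{3}{4} - \frac{\left(- \frac{1}{10}\right)^{2}}{4}\right)\right)^{2} = \left(-69 + \left(\frac{3}{4} - \frac{1}{400}\right)\right)^{2} = \left(-69 + \frac{299}{400}\right)^{2} = \left(- \frac{27301}{400}\right)^{2} = \frac{745344601}{160000}$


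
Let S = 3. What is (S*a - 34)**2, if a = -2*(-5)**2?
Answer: 33856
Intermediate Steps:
a = -50 (a = -2*25 = -50)
(S*a - 34)**2 = (3*(-50) - 34)**2 = (-150 - 34)**2 = (-184)**2 = 33856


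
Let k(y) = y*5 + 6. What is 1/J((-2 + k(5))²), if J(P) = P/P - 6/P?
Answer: 841/835 ≈ 1.0072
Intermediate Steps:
k(y) = 6 + 5*y (k(y) = 5*y + 6 = 6 + 5*y)
J(P) = 1 - 6/P
1/J((-2 + k(5))²) = 1/((-6 + (-2 + (6 + 5*5))²)/((-2 + (6 + 5*5))²)) = 1/((-6 + (-2 + (6 + 25))²)/((-2 + (6 + 25))²)) = 1/((-6 + (-2 + 31)²)/((-2 + 31)²)) = 1/((-6 + 29²)/(29²)) = 1/((-6 + 841)/841) = 1/((1/841)*835) = 1/(835/841) = 841/835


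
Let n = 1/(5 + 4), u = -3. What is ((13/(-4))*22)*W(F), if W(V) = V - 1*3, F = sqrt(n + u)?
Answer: 429/2 - 143*I*sqrt(26)/6 ≈ 214.5 - 121.53*I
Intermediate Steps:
n = 1/9 ≈ 0.11111
F = I*sqrt(26)/3 (F = sqrt(1/9 - 3) = sqrt(-26/9) = I*sqrt(26)/3 ≈ 1.6997*I)
W(V) = -3 + V (W(V) = V - 3 = -3 + V)
((13/(-4))*22)*W(F) = ((13/(-4))*22)*(-3 + I*sqrt(26)/3) = ((13*(-1/4))*22)*(-3 + I*sqrt(26)/3) = (-13/4*22)*(-3 + I*sqrt(26)/3) = -143*(-3 + I*sqrt(26)/3)/2 = 429/2 - 143*I*sqrt(26)/6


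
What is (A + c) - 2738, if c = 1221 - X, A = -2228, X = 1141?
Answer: -4886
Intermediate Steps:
c = 80 (c = 1221 - 1*1141 = 1221 - 1141 = 80)
(A + c) - 2738 = (-2228 + 80) - 2738 = -2148 - 2738 = -4886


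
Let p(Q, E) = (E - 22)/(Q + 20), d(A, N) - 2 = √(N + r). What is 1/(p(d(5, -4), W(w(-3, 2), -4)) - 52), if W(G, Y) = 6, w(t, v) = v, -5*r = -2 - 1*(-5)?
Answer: (-√115 + 110*I)/(4*(-1450*I + 13*√115)) ≈ -0.018968 - 2.5269e-5*I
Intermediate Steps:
r = -⅗ (r = -(-2 - 1*(-5))/5 = -(-2 + 5)/5 = -⅕*3 = -⅗ ≈ -0.60000)
d(A, N) = 2 + √(-⅗ + N) (d(A, N) = 2 + √(N - ⅗) = 2 + √(-⅗ + N))
p(Q, E) = (-22 + E)/(20 + Q)
1/(p(d(5, -4), W(w(-3, 2), -4)) - 52) = 1/((-22 + 6)/(20 + (2 + √(-15 + 25*(-4))/5)) - 52) = 1/(-16/(20 + (2 + √(-15 - 100)/5)) - 52) = 1/(-16/(20 + (2 + √(-115)/5)) - 52) = 1/(-16/(20 + (2 + (I*√115)/5)) - 52) = 1/(-16/(20 + (2 + I*√115/5)) - 52) = 1/(-16/(22 + I*√115/5) - 52) = 1/(-52 - 16/(22 + I*√115/5))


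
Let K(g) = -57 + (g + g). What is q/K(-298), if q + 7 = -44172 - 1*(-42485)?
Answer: 1694/653 ≈ 2.5942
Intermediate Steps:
K(g) = -57 + 2*g
q = -1694 (q = -7 + (-44172 - 1*(-42485)) = -7 + (-44172 + 42485) = -7 - 1687 = -1694)
q/K(-298) = -1694/(-57 + 2*(-298)) = -1694/(-57 - 596) = -1694/(-653) = -1694*(-1/653) = 1694/653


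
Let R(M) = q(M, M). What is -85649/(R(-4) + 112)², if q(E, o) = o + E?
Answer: -85649/10816 ≈ -7.9187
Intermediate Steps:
q(E, o) = E + o
R(M) = 2*M (R(M) = M + M = 2*M)
-85649/(R(-4) + 112)² = -85649/(2*(-4) + 112)² = -85649/(-8 + 112)² = -85649/(104²) = -85649/10816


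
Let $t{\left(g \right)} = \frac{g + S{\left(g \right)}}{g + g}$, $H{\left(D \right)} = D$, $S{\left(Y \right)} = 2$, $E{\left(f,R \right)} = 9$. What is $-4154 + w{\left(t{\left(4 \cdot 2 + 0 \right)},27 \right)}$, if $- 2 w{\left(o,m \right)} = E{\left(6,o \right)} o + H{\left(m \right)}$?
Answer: $- \frac{66725}{16} \approx -4170.3$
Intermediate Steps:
$t{\left(g \right)} = \frac{2 + g}{2 g}$ ($t{\left(g \right)} = \frac{g + 2}{g + g} = \frac{2 + g}{2 g}$)
$w{\left(o,m \right)} = - \frac{9 o}{2} - \frac{m}{2}$ ($w{\left(o,m \right)} = - \frac{9 o + m}{2} = - \frac{m + 9 o}{2} = - \frac{9 o}{2} - \frac{m}{2}$)
$-4154 + w{\left(t{\left(4 \cdot 2 + 0 \right)},27 \right)} = -4154 - \left(\frac{27}{2} + \frac{9 \frac{2 + \left(4 \cdot 2 + 0\right)}{2 \left(4 \cdot 2 + 0\right)}}{2}\right) = -4154 - \left(\frac{27}{2} + \frac{9 \frac{2 + \left(8 + 0\right)}{2 \left(8 + 0\right)}}{2}\right) = -4154 - \left(\frac{27}{2} + \frac{9 \frac{2 + 8}{2 \cdot 8}}{2}\right) = -4154 - \left(\frac{27}{2} + \frac{9 \cdot \frac{1}{2} \cdot \frac{1}{8} \cdot 10}{2}\right) = -4154 - \frac{261}{16} = - \frac{66725}{16}$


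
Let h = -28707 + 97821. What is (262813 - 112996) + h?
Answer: 218931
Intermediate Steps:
h = 69114
(262813 - 112996) + h = (262813 - 112996) + 69114 = 149817 + 69114 = 218931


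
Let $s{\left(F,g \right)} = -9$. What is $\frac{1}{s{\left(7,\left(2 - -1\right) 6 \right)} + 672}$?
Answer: $\frac{1}{663} \approx 0.0015083$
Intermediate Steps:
$\frac{1}{s{\left(7,\left(2 - -1\right) 6 \right)} + 672} = \frac{1}{-9 + 672} = \frac{1}{663}$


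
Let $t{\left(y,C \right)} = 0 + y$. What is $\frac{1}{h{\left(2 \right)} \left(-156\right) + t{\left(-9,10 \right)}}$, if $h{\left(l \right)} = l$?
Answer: $- \frac{1}{321} \approx -0.0031153$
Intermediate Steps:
$t{\left(y,C \right)} = y$
$\frac{1}{h{\left(2 \right)} \left(-156\right) + t{\left(-9,10 \right)}} = \frac{1}{2 \left(-156\right) - 9} = \frac{1}{-312 - 9} = \frac{1}{-321} = - \frac{1}{321}$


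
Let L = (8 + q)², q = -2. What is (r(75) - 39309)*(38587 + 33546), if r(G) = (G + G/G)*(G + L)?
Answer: -2226962109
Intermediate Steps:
L = 36 (L = (8 - 2)² = 6² = 36)
r(G) = (1 + G)*(36 + G) (r(G) = (G + G/G)*(G + 36) = (G + 1)*(36 + G) = (1 + G)*(36 + G))
(r(75) - 39309)*(38587 + 33546) = ((36 + 75² + 37*75) - 39309)*(38587 + 33546) = ((36 + 5625 + 2775) - 39309)*72133 = (8436 - 39309)*72133 = -30873*72133 = -2226962109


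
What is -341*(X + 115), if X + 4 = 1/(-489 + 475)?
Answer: -529573/14 ≈ -37827.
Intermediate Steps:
X = -57/14 (X = -4 + 1/(-489 + 475) = -4 + 1/(-14) = -4 - 1/14 = -57/14 ≈ -4.0714)
-341*(X + 115) = -341*(-57/14 + 115) = -341*1553/14 = -529573/14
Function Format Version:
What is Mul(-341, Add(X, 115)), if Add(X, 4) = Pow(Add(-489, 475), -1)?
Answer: Rational(-529573, 14) ≈ -37827.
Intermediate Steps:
X = Rational(-57, 14) (X = Add(-4, Pow(Add(-489, 475), -1)) = Add(-4, Pow(-14, -1)) = Add(-4, Rational(-1, 14)) = Rational(-57, 14) ≈ -4.0714)
Mul(-341, Add(X, 115)) = Mul(-341, Add(Rational(-57, 14), 115)) = Mul(-341, Rational(1553, 14)) = Rational(-529573, 14)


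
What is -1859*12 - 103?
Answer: -22411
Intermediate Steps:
-1859*12 - 103 = -143*156 - 103 = -22308 - 103 = -22411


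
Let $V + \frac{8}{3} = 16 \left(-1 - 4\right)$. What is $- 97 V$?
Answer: $\frac{24056}{3} \approx 8018.7$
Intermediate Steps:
$V = - \frac{248}{3}$ ($V = - \frac{8}{3} + 16 \left(-1 - 4\right) = - \frac{8}{3} + 16 \left(-5\right) = - \frac{8}{3} - 80 = - \frac{248}{3} \approx -82.667$)
$- 97 V = \left(-97\right) \left(- \frac{248}{3}\right) = \frac{24056}{3}$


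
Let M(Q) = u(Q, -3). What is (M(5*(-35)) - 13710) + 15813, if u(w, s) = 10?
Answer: 2113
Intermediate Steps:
M(Q) = 10
(M(5*(-35)) - 13710) + 15813 = (10 - 13710) + 15813 = -13700 + 15813 = 2113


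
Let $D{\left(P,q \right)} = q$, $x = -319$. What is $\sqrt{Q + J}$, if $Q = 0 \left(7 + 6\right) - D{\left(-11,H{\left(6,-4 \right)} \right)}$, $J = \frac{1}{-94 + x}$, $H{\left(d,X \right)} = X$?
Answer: $\frac{\sqrt{681863}}{413} \approx 1.9994$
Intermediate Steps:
$J = - \frac{1}{413}$ ($J = \frac{1}{-94 - 319} = \frac{1}{-413} = - \frac{1}{413} \approx -0.0024213$)
$Q = 4$ ($Q = 0 \left(7 + 6\right) - -4 = 0 \cdot 13 + 4 = 0 + 4 = 4$)
$\sqrt{Q + J} = \sqrt{4 - \frac{1}{413}} = \sqrt{\frac{1651}{413}} = \frac{\sqrt{681863}}{413}$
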